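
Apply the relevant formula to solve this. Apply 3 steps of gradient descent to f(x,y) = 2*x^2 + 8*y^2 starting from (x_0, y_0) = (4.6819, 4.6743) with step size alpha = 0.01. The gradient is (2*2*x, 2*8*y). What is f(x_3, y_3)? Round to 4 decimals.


Gradient descent on f(x,y) = 2*x^2 + 8*y^2.
Starting point: (4.6819, 4.6743), alpha = 0.01
Step 1: grad_x = 2*2*4.6819 = 18.7276, grad_y = 2*8*4.6743 = 74.7888
  x_1 = 4.6819 - 0.01*18.7276 = 4.4946
  y_1 = 4.6743 - 0.01*74.7888 = 3.9264
Step 2: grad_x = 2*2*4.4946 = 17.9785, grad_y = 2*8*3.9264 = 62.8226
  x_2 = 4.4946 - 0.01*17.9785 = 4.3148
  y_2 = 3.9264 - 0.01*62.8226 = 3.2982
Step 3: grad_x = 2*2*4.3148 = 17.2594, grad_y = 2*8*3.2982 = 52.771
  x_3 = 4.3148 - 0.01*17.2594 = 4.1422
  y_3 = 3.2982 - 0.01*52.771 = 2.7705
f(4.1422, 2.7705) = 2*4.1422^2 + 8*2.7705^2 = 95.7207


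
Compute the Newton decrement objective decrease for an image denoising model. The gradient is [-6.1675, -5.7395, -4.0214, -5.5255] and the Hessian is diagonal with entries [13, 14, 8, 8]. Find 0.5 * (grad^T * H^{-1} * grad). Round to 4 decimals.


Step 1: H is diagonal, so H^(-1) * g = [-0.4744, -0.41, -0.5027, -0.6907].
Step 2: g^T H^(-1) g = sum_i g_i^2 / H_ii
  = (-6.1675)^2/13 + (-5.7395)^2/14 + (-4.0214)^2/8 + (-5.5255)^2/8
  = 2.926 + 2.353 + 2.0215 + 3.8164 = 11.1168
Step 3: Objective decrease = 0.5 * g^T H^(-1) g = 5.5584


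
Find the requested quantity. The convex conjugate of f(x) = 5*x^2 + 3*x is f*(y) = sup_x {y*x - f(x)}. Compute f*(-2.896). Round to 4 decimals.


f*(y) = sup_x {y*x - a*x^2 - b*x} = sup_x {(y-b)*x - a*x^2}
FOC: (y - b) - 2a*x = 0 => x* = (y - b)/(2a)
x* = (-2.896 - 3)/(2*5) = -0.5896
f*(-2.896) = (y-b)^2/(4a) = (-2.896 - 3)^2/(4*5)
= 34.7628/20 = 1.7381


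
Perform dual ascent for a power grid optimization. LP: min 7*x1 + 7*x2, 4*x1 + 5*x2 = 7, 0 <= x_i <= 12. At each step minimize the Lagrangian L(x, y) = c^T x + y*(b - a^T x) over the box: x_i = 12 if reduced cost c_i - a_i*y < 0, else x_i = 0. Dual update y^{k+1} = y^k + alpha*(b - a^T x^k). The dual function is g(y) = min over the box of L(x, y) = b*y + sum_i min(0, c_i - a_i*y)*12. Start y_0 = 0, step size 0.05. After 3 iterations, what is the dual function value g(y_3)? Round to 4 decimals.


Dual ascent for LP: min 7*x1 + 7*x2, 4*x1 + 5*x2 = 7, 0 <= x_i <= 12
Step 1: y^k = 0.0, reduced costs: (7.0, 7.0)
  x^k = (0.0, 0.0), subgradient = b - a^T x = 7.0
  y^{k+1} = 0.0 + 0.05*7.0 = 0.35
Step 2: y^k = 0.35, reduced costs: (5.6, 5.25)
  x^k = (0.0, 0.0), subgradient = b - a^T x = 7.0
  y^{k+1} = 0.35 + 0.05*7.0 = 0.7
Step 3: y^k = 0.7, reduced costs: (4.2, 3.5)
  x^k = (0.0, 0.0), subgradient = b - a^T x = 7.0
  y^{k+1} = 0.7 + 0.05*7.0 = 1.05
Dual objective at y_3 = 1.05: reduced costs (2.8, 1.75), box minimizer x = (0.0, 0.0)
g(y_3) = b*y + (c1 - a1*y)*x1 + (c2 - a2*y)*x2 = 7*1.05 + 2.8*0.0 + 1.75*0.0 = 7.35 + 0.0 + 0.0 = 7.35


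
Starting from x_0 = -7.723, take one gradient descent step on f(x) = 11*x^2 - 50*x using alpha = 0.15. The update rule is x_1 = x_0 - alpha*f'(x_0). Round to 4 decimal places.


We compute the gradient at x_0 and apply the update.
f'(x) = 22*x - 50
f'(-7.723) = 22*-7.723 - 50 = -219.906
x_1 = -7.723 - 0.15*-219.906 = 25.2629


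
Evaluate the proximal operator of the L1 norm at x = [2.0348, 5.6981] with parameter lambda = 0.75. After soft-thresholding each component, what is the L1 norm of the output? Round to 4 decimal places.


Soft-thresholding with lambda = 0.75:
prox(2.0348) = sign(2.0348)*max(|2.0348| - 0.75, 0) = 1.2848
prox(5.6981) = sign(5.6981)*max(|5.6981| - 0.75, 0) = 4.9481
prox(x) = [1.2848, 4.9481]
||prox(x)||_1 = 1.2848 + 4.9481 = 6.2329


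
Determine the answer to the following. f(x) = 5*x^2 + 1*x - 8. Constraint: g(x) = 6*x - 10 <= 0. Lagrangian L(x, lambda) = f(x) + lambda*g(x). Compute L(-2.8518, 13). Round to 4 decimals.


Step 1: Evaluate f(x).
f(-2.8518) = 5*(-2.8518)^2 + 1*(-2.8518) - 8 = 29.812
Step 2: Evaluate g(x).
g(-2.8518) = 6*-2.8518 - 10 = -27.1108
Step 3: Compute Lagrangian.
L = 29.812 + 13*-27.1108 = -322.6284


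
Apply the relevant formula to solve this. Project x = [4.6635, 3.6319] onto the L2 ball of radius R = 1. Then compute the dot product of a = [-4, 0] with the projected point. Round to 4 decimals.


Step 1: Compute ||x|| (intermediates to 6 decimals).
||x|| = sqrt(4.6635^2 + 3.6319^2) = 5.910916
Step 2: Project.
Since ||x|| > R, scale = R/||x|| = 1/5.910916 = 0.169179, proj(x) = scale * x
proj(x) = [0.788966, 0.614441]
Step 3: Dot product.
a^T * proj(x) = -4*0.788966 + 0*0.614441 = -3.1559


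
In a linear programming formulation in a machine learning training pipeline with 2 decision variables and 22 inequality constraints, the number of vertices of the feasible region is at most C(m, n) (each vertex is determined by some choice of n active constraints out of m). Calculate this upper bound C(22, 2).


Each vertex corresponds to some choice of n active constraints out of m, so the number of vertices is at most C(m, n) = m! / (n!(m-n)!).
m = 22, n = 2
Numerator: 22 * 21
Denominator: 2! = 2
C(22, 2) = 231


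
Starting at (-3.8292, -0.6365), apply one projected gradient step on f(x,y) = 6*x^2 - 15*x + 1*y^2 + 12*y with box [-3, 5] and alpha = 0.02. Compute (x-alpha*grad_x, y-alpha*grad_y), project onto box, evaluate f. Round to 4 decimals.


Step 1: Compute gradient at (-3.8292, -0.6365).
grad_x = 2*6*-3.8292 - 15 = -60.9504
grad_y = 2*1*-0.6365 + 12 = 10.727
Step 2: Gradient step.
x_raw = -3.8292 - 0.02*-60.9504 = -2.6102
y_raw = -0.6365 - 0.02*10.727 = -0.851
Step 3: Project onto [-3, 5].
x_proj = clip(-2.6102) = -2.6102
y_proj = clip(-0.851) = -0.851
Step 4: Evaluate f.
f(-2.6102, -0.851) = 70.5433


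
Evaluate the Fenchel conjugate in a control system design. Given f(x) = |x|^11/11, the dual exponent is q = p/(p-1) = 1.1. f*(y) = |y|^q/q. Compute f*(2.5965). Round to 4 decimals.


The conjugate exponent q satisfies 1/p + 1/q = 1.
p = 11, so q = 11/(11 - 1) = 1.1
|y|^q = 2.5965^1.1 = 2.8565
f*(2.5965) = 2.8565 / 1.1 = 2.5968


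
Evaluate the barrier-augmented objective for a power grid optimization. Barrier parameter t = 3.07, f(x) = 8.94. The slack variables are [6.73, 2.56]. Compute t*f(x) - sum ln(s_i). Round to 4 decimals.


Step 1: Compute log-barrier.
ln values: [1.9066, 0.94]
phi = -(1.9066 + 0.94) = -2.8466
Step 2: Compute augmented objective.
t*f(x) = 3.07*8.94 = 27.4458
Total = 27.4458 - 2.8466 = 24.5992


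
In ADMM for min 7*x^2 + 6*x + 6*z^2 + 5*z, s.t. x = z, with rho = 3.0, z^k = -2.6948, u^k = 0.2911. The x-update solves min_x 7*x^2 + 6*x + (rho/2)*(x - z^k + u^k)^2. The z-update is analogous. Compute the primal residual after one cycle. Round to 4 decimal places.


ADMM iteration with rho = 3.0, z^k = -2.6948, u^k = 0.2911
Step 1: x-update.
Minimize 7*x^2 + 6*x + (3.0/2)*(x + 2.6948 + 0.2911)^2
FOC: (2*7 + 3.0)*x = -6 + 3.0*(-2.6948 - 0.2911)
x^{k+1} = -0.8799
Step 2: z-update.
Minimize 6*z^2 + 5*z + (3.0/2)*(-0.8799 - z + 0.2911)^2
FOC: (2*6 + 3.0)*z = -5 + 3.0*(-0.8799 + 0.2911)
z^{k+1} = -0.4511
Step 3: u-update.
u^{k+1} = 0.2911 - 0.8799 + 0.4511 = -0.1377
Step 4: Primal residual = |-0.8799 + 0.4511| = 0.4288


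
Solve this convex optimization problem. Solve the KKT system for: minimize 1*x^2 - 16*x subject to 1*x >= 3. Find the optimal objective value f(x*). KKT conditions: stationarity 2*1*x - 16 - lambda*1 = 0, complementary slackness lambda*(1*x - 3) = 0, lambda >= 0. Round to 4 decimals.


Step 1: Try lambda = 0 (constraint inactive).
Stationarity: 2*1*x - 16 = 0
x* = 16/(2*1) = 8.0
Check constraint: 1*8.0 = 8.0 >= 3 -- satisfied.
Step 2: Compute optimal value.
f(x*) = 1*8.0^2 - 16*8.0 = -64.0


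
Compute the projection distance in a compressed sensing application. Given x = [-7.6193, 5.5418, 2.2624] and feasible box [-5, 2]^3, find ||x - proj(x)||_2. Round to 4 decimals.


Project each component onto [-5, 2].
clip(-7.6193) = -5.0, clip(5.5418) = 2.0, clip(2.2624) = 2.0
Projection = [-5.0, 2.0, 2.0]
Squared diffs: [6.8607, 12.5443, 0.0689]
Distance = sqrt(19.4739) = 4.4129


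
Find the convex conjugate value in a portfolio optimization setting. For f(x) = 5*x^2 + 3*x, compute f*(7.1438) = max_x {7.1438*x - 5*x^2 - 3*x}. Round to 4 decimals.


f*(y) = sup_x {y*x - a*x^2 - b*x} = sup_x {(y-b)*x - a*x^2}
FOC: (y - b) - 2a*x = 0 => x* = (y - b)/(2a)
x* = (7.1438 - 3)/(2*5) = 0.4144
f*(7.1438) = (y-b)^2/(4a) = (7.1438 - 3)^2/(4*5)
= 17.1711/20 = 0.8586


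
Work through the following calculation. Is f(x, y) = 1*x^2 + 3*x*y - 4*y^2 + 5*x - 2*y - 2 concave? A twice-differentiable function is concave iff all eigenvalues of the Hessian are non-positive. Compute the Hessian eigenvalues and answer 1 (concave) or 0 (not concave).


The Hessian of f(x,y) = 1*x^2 + 3*x*y - 4*y^2 + 5*x - 2*y - 2 is:
H = [[2, 3], [3, -8]]
Trace = 2 - 8 = -6
Determinant = 2*-8 - (3)^2 = -25
Discriminant = (-6)^2 - 4*-25 = 136.0
Eigenvalues: lambda_1 = -8.831, lambda_2 = 2.831
The function is not concave.

0


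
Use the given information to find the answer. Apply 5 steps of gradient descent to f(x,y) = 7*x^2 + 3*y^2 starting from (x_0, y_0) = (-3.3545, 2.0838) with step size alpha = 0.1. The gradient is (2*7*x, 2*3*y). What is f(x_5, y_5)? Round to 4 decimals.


Gradient descent on f(x,y) = 7*x^2 + 3*y^2.
Starting point: (-3.3545, 2.0838), alpha = 0.1
Step 1: grad_x = 2*7*-3.3545 = -46.963, grad_y = 2*3*2.0838 = 12.5028
  x_1 = -3.3545 - 0.1*-46.963 = 1.3418
  y_1 = 2.0838 - 0.1*12.5028 = 0.8335
Step 2: grad_x = 2*7*1.3418 = 18.7852, grad_y = 2*3*0.8335 = 5.0011
  x_2 = 1.3418 - 0.1*18.7852 = -0.5367
  y_2 = 0.8335 - 0.1*5.0011 = 0.3334
Step 3: grad_x = 2*7*-0.5367 = -7.5141, grad_y = 2*3*0.3334 = 2.0004
  x_3 = -0.5367 - 0.1*-7.5141 = 0.2147
  y_3 = 0.3334 - 0.1*2.0004 = 0.1334
Step 4: grad_x = 2*7*0.2147 = 3.0056, grad_y = 2*3*0.1334 = 0.8002
  x_4 = 0.2147 - 0.1*3.0056 = -0.0859
  y_4 = 0.1334 - 0.1*0.8002 = 0.0533
Step 5: grad_x = 2*7*-0.0859 = -1.2023, grad_y = 2*3*0.0533 = 0.3201
  x_5 = -0.0859 - 0.1*-1.2023 = 0.0344
  y_5 = 0.0533 - 0.1*0.3201 = 0.0213
f(0.0344, 0.0213) = 7*0.0344^2 + 3*0.0213^2 = 0.0096


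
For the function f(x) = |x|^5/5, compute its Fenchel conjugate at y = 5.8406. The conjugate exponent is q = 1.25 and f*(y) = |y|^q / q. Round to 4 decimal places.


The conjugate exponent q satisfies 1/p + 1/q = 1.
p = 5, so q = 5/(5 - 1) = 1.25
|y|^q = 5.8406^1.25 = 9.0797
f*(5.8406) = 9.0797 / 1.25 = 7.2638


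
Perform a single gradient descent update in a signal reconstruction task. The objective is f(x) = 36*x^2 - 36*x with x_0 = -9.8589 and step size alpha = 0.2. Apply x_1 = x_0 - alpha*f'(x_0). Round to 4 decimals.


We compute the gradient at x_0 and apply the update.
f'(x) = 72*x - 36
f'(-9.8589) = 72*-9.8589 - 36 = -745.8408
x_1 = -9.8589 - 0.2*-745.8408 = 139.3093


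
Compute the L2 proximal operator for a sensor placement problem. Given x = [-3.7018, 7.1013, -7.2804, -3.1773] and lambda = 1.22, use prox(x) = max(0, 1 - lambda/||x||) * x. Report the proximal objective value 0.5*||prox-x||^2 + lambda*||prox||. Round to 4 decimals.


Step 1: Compute ||x||.
||x|| = 11.2797
Step 2: Compute scaling factor.
scale = max(0, 1 - 1.22/11.2797) = 0.8918
Step 3: prox(x) = [-3.3014, 6.3332, -6.493, -2.8336]
||prox(x)|| = 10.0597
Step 4: Proximal objective.
0.5*||prox-x||^2 = 0.7442
lambda*||prox|| = 12.2728
Total = 13.017


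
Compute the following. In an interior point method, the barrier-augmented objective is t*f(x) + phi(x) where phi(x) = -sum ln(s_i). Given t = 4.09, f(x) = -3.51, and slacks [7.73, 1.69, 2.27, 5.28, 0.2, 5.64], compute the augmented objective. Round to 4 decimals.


Step 1: Compute log-barrier.
ln values: [2.0451, 0.5247, 0.8198, 1.6639, -1.6094, 1.7299]
phi = -(2.0451 + 0.5247 + 0.8198 + 1.6639 - 1.6094 + 1.7299) = -5.174
Step 2: Compute augmented objective.
t*f(x) = 4.09*-3.51 = -14.3559
Total = -14.3559 - 5.174 = -19.5299


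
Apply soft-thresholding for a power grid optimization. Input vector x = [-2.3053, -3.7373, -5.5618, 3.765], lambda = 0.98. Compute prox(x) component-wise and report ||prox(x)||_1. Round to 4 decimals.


Soft-thresholding with lambda = 0.98:
prox(-2.3053) = sign(-2.3053)*max(|-2.3053| - 0.98, 0) = -1.3253
prox(-3.7373) = sign(-3.7373)*max(|-3.7373| - 0.98, 0) = -2.7573
prox(-5.5618) = sign(-5.5618)*max(|-5.5618| - 0.98, 0) = -4.5818
prox(3.765) = sign(3.765)*max(|3.765| - 0.98, 0) = 2.785
prox(x) = [-1.3253, -2.7573, -4.5818, 2.785]
||prox(x)||_1 = 1.3253 + 2.7573 + 4.5818 + 2.785 = 11.4494


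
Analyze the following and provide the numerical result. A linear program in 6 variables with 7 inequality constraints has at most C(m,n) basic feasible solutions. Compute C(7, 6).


Each vertex corresponds to some choice of n active constraints out of m, so the number of vertices is at most C(m, n) = m! / (n!(m-n)!).
m = 7, n = 6
Numerator: 7 * 6 * 5 * 4 * 3 * 2
Denominator: 6! = 720
C(7, 6) = 7


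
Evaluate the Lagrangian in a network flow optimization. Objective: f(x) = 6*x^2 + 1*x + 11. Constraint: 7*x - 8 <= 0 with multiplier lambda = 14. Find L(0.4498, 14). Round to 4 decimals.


Step 1: Evaluate f(x).
f(0.4498) = 6*0.4498^2 + 1*0.4498 + 11 = 12.6637
Step 2: Evaluate g(x).
g(0.4498) = 7*0.4498 - 8 = -4.8514
Step 3: Compute Lagrangian.
L = 12.6637 + 14*-4.8514 = -55.2559


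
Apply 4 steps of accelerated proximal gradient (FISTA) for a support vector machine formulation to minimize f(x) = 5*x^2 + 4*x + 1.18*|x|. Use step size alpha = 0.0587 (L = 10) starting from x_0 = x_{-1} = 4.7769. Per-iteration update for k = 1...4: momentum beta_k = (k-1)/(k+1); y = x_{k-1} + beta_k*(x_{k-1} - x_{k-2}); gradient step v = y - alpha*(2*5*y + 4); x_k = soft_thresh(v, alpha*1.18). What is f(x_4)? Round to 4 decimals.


FISTA on f(x) = 5*x^2 + 4*x + 1.18*|x|
L = 10, alpha = 0.0587
Iteration 1: beta = 0.0, y = 4.7769 + 0.0*(4.7769 - 4.7769) = 4.7769
  grad(y) = 51.769, v = y - alpha*grad = 1.7381
  prox(v) = soft_thresh(1.7381, 0.0693) = 1.6688
Iteration 2: beta = 0.3333, y = 1.6688 + 0.3333*(1.6688 - 4.7769) = 0.6328
  grad(y) = 10.3276, v = y - alpha*grad = 0.0265
  prox(v) = soft_thresh(0.0265, 0.0693) = 0.0
Iteration 3: beta = 0.5, y = 0.0 + 0.5*(0.0 - 1.6688) = -0.8344
  grad(y) = -4.344, v = y - alpha*grad = -0.5794
  prox(v) = soft_thresh(-0.5794, 0.0693) = -0.5101
Iteration 4: beta = 0.6, y = -0.5101 + 0.6*(-0.5101 - 0.0) = -0.8162
  grad(y) = -4.1622, v = y - alpha*grad = -0.5719
  prox(v) = soft_thresh(-0.5719, 0.0693) = -0.5026
f(x_4) = 5*(-0.5026)^2 + 4*(-0.5026) + 1.18*|-0.5026| = -0.1542


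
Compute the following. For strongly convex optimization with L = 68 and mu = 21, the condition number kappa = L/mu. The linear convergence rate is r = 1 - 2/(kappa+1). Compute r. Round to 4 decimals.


Step 1: Compute the condition number.
kappa = L/mu = 68/21 = 3.2381
Step 2: Compute the convergence rate.
r = 1 - 2/(kappa + 1) = 1 - 2*mu/(L + mu) = (L - mu)/(L + mu) = 47/89 = 0.5281


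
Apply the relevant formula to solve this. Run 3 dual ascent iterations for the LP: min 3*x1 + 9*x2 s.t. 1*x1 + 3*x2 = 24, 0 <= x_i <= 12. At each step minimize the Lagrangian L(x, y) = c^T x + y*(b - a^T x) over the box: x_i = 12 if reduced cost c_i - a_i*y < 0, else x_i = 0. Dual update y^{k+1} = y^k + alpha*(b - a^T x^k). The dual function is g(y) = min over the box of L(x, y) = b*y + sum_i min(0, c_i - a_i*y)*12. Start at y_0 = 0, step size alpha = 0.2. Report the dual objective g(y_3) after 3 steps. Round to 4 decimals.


Dual ascent for LP: min 3*x1 + 9*x2, 1*x1 + 3*x2 = 24, 0 <= x_i <= 12
Step 1: y^k = 0.0, reduced costs: (3.0, 9.0)
  x^k = (0.0, 0.0), subgradient = b - a^T x = 24.0
  y^{k+1} = 0.0 + 0.2*24.0 = 4.8
Step 2: y^k = 4.8, reduced costs: (-1.8, -5.4)
  x^k = (12.0, 12.0), subgradient = b - a^T x = -24.0
  y^{k+1} = 4.8 + 0.2*-24.0 = -0.0
Step 3: y^k = -0.0, reduced costs: (3.0, 9.0)
  x^k = (0.0, 0.0), subgradient = b - a^T x = 24.0
  y^{k+1} = -0.0 + 0.2*24.0 = 4.8
Dual objective at y_3 = 4.8: reduced costs (-1.8, -5.4), box minimizer x = (12.0, 12.0)
g(y_3) = b*y + (c1 - a1*y)*x1 + (c2 - a2*y)*x2 = 24*4.8 + (-1.8)*12.0 + (-5.4)*12.0 = 115.2 - 21.6 - 64.8 = 28.8


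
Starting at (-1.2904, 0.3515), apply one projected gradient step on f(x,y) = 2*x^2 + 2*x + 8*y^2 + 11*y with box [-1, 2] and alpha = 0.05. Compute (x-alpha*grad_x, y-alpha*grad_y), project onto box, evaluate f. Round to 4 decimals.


Step 1: Compute gradient at (-1.2904, 0.3515).
grad_x = 2*2*-1.2904 + 2 = -3.1616
grad_y = 2*8*0.3515 + 11 = 16.624
Step 2: Gradient step.
x_raw = -1.2904 - 0.05*-3.1616 = -1.1323
y_raw = 0.3515 - 0.05*16.624 = -0.4797
Step 3: Project onto [-1, 2].
x_proj = clip(-1.1323) = -1.0
y_proj = clip(-0.4797) = -0.4797
Step 4: Evaluate f.
f(-1.0, -0.4797) = -3.4358


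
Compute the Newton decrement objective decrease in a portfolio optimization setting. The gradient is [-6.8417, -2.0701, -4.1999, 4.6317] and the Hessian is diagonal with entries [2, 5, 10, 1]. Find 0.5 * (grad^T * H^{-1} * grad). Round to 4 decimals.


Step 1: H is diagonal, so H^(-1) * g = [-3.4209, -0.414, -0.42, 4.6317].
Step 2: g^T H^(-1) g = sum_i g_i^2 / H_ii
  = (-6.8417)^2/2 + (-2.0701)^2/5 + (-4.1999)^2/10 + (4.6317)^2/1
  = 23.4044 + 0.8571 + 1.7639 + 21.4526 = 47.4781
Step 3: Objective decrease = 0.5 * g^T H^(-1) g = 23.739


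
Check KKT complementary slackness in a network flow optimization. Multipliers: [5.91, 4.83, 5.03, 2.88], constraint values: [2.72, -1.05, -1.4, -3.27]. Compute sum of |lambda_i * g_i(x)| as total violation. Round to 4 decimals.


KKT complementary slackness check:
lambda_1 * g_1 = 5.91 * 2.72 = 16.0752
lambda_2 * g_2 = 4.83 * -1.05 = -5.0715
lambda_3 * g_3 = 5.03 * -1.4 = -7.042
lambda_4 * g_4 = 2.88 * -3.27 = -9.4176
Total violation = 16.0752 + 5.0715 + 7.042 + 9.4176 = 37.6063


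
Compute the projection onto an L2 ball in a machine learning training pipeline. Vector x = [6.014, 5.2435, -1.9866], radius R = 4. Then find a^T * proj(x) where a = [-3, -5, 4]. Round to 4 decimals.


Step 1: Compute ||x|| (intermediates to 6 decimals).
||x|| = sqrt(6.014^2 + 5.2435^2 + (-1.9866)^2) = 8.222473
Step 2: Project.
Since ||x|| > R, scale = R/||x|| = 4/8.222473 = 0.486472, proj(x) = scale * x
proj(x) = [2.925643, 2.550816, -0.966425]
Step 3: Dot product.
a^T * proj(x) = -3*2.925643 - 5*2.550816 + 4*(-0.966425) = -25.3967


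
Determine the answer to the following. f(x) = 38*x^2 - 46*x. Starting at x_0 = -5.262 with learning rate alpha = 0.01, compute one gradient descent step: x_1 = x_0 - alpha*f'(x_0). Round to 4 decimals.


We compute the gradient at x_0 and apply the update.
f'(x) = 76*x - 46
f'(-5.262) = 76*-5.262 - 46 = -445.912
x_1 = -5.262 - 0.01*-445.912 = -0.8029


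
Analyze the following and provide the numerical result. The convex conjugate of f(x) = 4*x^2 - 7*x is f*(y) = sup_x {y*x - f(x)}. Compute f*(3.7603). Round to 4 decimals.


f*(y) = sup_x {y*x - a*x^2 - b*x} = sup_x {(y-b)*x - a*x^2}
FOC: (y - b) - 2a*x = 0 => x* = (y - b)/(2a)
x* = (3.7603 + 7)/(2*4) = 1.345
f*(3.7603) = (y-b)^2/(4a) = (3.7603 + 7)^2/(4*4)
= 115.7841/16 = 7.2365


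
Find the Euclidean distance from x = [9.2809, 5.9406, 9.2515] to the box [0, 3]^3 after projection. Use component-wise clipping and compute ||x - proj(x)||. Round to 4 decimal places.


Project each component onto [0, 3].
clip(9.2809) = 3.0, clip(5.9406) = 3.0, clip(9.2515) = 3.0
Projection = [3.0, 3.0, 3.0]
Squared diffs: [39.4497, 8.6471, 39.0813]
Distance = sqrt(87.1781) = 9.3369


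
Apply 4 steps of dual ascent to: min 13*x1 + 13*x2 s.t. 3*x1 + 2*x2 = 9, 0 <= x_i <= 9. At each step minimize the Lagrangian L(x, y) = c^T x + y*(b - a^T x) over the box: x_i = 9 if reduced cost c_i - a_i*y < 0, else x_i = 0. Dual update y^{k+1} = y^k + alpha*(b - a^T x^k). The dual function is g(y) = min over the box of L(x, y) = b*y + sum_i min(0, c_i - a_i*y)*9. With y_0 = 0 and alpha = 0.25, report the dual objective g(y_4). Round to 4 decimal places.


Dual ascent for LP: min 13*x1 + 13*x2, 3*x1 + 2*x2 = 9, 0 <= x_i <= 9
Step 1: y^k = 0.0, reduced costs: (13.0, 13.0)
  x^k = (0.0, 0.0), subgradient = b - a^T x = 9.0
  y^{k+1} = 0.0 + 0.25*9.0 = 2.25
Step 2: y^k = 2.25, reduced costs: (6.25, 8.5)
  x^k = (0.0, 0.0), subgradient = b - a^T x = 9.0
  y^{k+1} = 2.25 + 0.25*9.0 = 4.5
Step 3: y^k = 4.5, reduced costs: (-0.5, 4.0)
  x^k = (9.0, 0.0), subgradient = b - a^T x = -18.0
  y^{k+1} = 4.5 + 0.25*-18.0 = 0.0
Step 4: y^k = 0.0, reduced costs: (13.0, 13.0)
  x^k = (0.0, 0.0), subgradient = b - a^T x = 9.0
  y^{k+1} = 0.0 + 0.25*9.0 = 2.25
Dual objective at y_4 = 2.25: reduced costs (6.25, 8.5), box minimizer x = (0.0, 0.0)
g(y_4) = b*y + (c1 - a1*y)*x1 + (c2 - a2*y)*x2 = 9*2.25 + 6.25*0.0 + 8.5*0.0 = 20.25 + 0.0 + 0.0 = 20.25


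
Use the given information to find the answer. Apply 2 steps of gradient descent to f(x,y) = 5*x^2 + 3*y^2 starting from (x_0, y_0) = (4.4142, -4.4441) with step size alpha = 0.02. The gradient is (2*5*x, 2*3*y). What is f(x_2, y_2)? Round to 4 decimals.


Gradient descent on f(x,y) = 5*x^2 + 3*y^2.
Starting point: (4.4142, -4.4441), alpha = 0.02
Step 1: grad_x = 2*5*4.4142 = 44.142, grad_y = 2*3*-4.4441 = -26.6646
  x_1 = 4.4142 - 0.02*44.142 = 3.5314
  y_1 = -4.4441 - 0.02*-26.6646 = -3.9108
Step 2: grad_x = 2*5*3.5314 = 35.3136, grad_y = 2*3*-3.9108 = -23.4648
  x_2 = 3.5314 - 0.02*35.3136 = 2.8251
  y_2 = -3.9108 - 0.02*-23.4648 = -3.4415
f(2.8251, -3.4415) = 5*2.8251^2 + 3*(-3.4415)^2 = 75.4376


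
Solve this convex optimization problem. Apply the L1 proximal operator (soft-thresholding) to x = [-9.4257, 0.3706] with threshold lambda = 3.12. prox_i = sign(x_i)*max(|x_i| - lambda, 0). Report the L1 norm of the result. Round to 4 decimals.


Soft-thresholding with lambda = 3.12:
prox(-9.4257) = sign(-9.4257)*max(|-9.4257| - 3.12, 0) = -6.3057
prox(0.3706) = sign(0.3706)*max(|0.3706| - 3.12, 0) = 0.0
prox(x) = [-6.3057, 0.0]
||prox(x)||_1 = 6.3057 + 0.0 = 6.3057


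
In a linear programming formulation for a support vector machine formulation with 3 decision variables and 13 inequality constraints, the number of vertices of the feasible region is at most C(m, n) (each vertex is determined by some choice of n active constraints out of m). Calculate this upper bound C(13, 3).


Each vertex corresponds to some choice of n active constraints out of m, so the number of vertices is at most C(m, n) = m! / (n!(m-n)!).
m = 13, n = 3
Numerator: 13 * 12 * 11
Denominator: 3! = 6
C(13, 3) = 286


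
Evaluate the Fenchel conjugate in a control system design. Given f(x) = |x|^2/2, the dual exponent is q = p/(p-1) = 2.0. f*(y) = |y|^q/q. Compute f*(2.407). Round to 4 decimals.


The conjugate exponent q satisfies 1/p + 1/q = 1.
p = 2, so q = 2/(2 - 1) = 2.0
|y|^q = 2.407^2.0 = 5.7936
f*(2.407) = 5.7936 / 2.0 = 2.8968


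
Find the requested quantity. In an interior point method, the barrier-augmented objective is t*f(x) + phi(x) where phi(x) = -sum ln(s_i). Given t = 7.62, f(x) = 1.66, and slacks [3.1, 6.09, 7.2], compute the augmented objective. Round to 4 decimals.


Step 1: Compute log-barrier.
ln values: [1.1314, 1.8066, 1.9741]
phi = -(1.1314 + 1.8066 + 1.9741) = -4.9121
Step 2: Compute augmented objective.
t*f(x) = 7.62*1.66 = 12.6492
Total = 12.6492 - 4.9121 = 7.7371


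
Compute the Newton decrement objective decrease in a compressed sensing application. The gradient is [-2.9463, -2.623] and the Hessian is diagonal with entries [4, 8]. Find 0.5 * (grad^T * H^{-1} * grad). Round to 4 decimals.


Step 1: H is diagonal, so H^(-1) * g = [-0.7366, -0.3279].
Step 2: g^T H^(-1) g = sum_i g_i^2 / H_ii
  = (-2.9463)^2/4 + (-2.623)^2/8
  = 2.1702 + 0.86 = 3.0302
Step 3: Objective decrease = 0.5 * g^T H^(-1) g = 1.5151


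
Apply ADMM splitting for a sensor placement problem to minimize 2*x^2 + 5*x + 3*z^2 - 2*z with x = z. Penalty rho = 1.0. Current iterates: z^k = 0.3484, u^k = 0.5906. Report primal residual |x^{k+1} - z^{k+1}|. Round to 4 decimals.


ADMM iteration with rho = 1.0, z^k = 0.3484, u^k = 0.5906
Step 1: x-update.
Minimize 2*x^2 + 5*x + (1.0/2)*(x - 0.3484 + 0.5906)^2
FOC: (2*2 + 1.0)*x = -5 + 1.0*(0.3484 - 0.5906)
x^{k+1} = -1.0484
Step 2: z-update.
Minimize 3*z^2 - 2*z + (1.0/2)*(-1.0484 - z + 0.5906)^2
FOC: (2*3 + 1.0)*z = 2 + 1.0*(-1.0484 + 0.5906)
z^{k+1} = 0.2203
Step 3: u-update.
u^{k+1} = 0.5906 - 1.0484 - 0.2203 = -0.6781
Step 4: Primal residual = |-1.0484 - 0.2203| = 1.2687


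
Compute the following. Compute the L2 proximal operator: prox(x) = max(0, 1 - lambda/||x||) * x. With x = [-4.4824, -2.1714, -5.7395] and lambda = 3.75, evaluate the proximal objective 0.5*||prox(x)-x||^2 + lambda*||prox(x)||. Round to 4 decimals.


Step 1: Compute ||x||.
||x|| = 7.5993
Step 2: Compute scaling factor.
scale = max(0, 1 - 3.75/7.5993) = 0.5065
Step 3: prox(x) = [-2.2705, -1.0999, -2.9072]
||prox(x)|| = 3.8493
Step 4: Proximal objective.
0.5*||prox-x||^2 = 7.0313
lambda*||prox|| = 14.4349
Total = 21.466


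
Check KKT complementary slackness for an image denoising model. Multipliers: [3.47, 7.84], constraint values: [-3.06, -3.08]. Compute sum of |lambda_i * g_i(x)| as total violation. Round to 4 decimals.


KKT complementary slackness check:
lambda_1 * g_1 = 3.47 * -3.06 = -10.6182
lambda_2 * g_2 = 7.84 * -3.08 = -24.1472
Total violation = 10.6182 + 24.1472 = 34.7654


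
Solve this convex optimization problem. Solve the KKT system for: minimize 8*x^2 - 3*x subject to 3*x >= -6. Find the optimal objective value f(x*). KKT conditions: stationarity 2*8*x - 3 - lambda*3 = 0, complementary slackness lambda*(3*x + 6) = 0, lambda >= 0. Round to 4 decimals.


Step 1: Try lambda = 0 (constraint inactive).
Stationarity: 2*8*x - 3 = 0
x* = 3/(2*8) = 0.1875
Check constraint: 3*0.1875 = 0.5625 >= -6 -- satisfied.
Step 2: Compute optimal value.
f(x*) = 8*0.1875^2 - 3*0.1875 = -0.2813


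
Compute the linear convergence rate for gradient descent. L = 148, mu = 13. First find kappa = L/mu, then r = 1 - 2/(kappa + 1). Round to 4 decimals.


Step 1: Compute the condition number.
kappa = L/mu = 148/13 = 11.3846
Step 2: Compute the convergence rate.
r = 1 - 2/(kappa + 1) = 1 - 2*mu/(L + mu) = (L - mu)/(L + mu) = 135/161 = 0.8385


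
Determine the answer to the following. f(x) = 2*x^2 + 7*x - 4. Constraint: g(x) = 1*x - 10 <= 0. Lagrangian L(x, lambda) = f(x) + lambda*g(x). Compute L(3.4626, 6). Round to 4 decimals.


Step 1: Evaluate f(x).
f(3.4626) = 2*3.4626^2 + 7*3.4626 - 4 = 44.2174
Step 2: Evaluate g(x).
g(3.4626) = 1*3.4626 - 10 = -6.5374
Step 3: Compute Lagrangian.
L = 44.2174 + 6*-6.5374 = 4.993


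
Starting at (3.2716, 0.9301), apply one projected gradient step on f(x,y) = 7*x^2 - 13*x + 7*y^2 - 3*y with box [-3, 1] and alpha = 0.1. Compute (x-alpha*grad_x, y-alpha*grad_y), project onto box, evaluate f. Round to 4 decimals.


Step 1: Compute gradient at (3.2716, 0.9301).
grad_x = 2*7*3.2716 - 13 = 32.8024
grad_y = 2*7*0.9301 - 3 = 10.0214
Step 2: Gradient step.
x_raw = 3.2716 - 0.1*32.8024 = -0.0086
y_raw = 0.9301 - 0.1*10.0214 = -0.072
Step 3: Project onto [-3, 1].
x_proj = clip(-0.0086) = -0.0086
y_proj = clip(-0.072) = -0.072
Step 4: Evaluate f.
f(-0.0086, -0.072) = 0.3653


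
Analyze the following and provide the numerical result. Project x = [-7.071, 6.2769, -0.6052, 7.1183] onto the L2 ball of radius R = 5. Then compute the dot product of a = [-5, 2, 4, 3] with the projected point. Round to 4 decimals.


Step 1: Compute ||x|| (intermediates to 6 decimals).
||x|| = sqrt((-7.071)^2 + 6.2769^2 + (-0.6052)^2 + 7.1183^2) = 11.850526
Step 2: Project.
Since ||x|| > R, scale = R/||x|| = 5/11.850526 = 0.421922, proj(x) = scale * x
proj(x) = [-2.98341, 2.648362, -0.255347, 3.003367]
Step 3: Dot product.
a^T * proj(x) = -5*(-2.98341) + 2*2.648362 + 4*(-0.255347) + 3*3.003367 = 28.2025


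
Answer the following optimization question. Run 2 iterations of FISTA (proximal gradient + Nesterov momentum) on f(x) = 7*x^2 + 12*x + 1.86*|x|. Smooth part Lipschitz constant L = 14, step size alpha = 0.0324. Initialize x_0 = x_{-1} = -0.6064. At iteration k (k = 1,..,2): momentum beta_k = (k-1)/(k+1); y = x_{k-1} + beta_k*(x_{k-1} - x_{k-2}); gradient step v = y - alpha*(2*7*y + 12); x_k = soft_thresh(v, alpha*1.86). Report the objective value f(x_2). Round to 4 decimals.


FISTA on f(x) = 7*x^2 + 12*x + 1.86*|x|
L = 14, alpha = 0.0324
Iteration 1: beta = 0.0, y = -0.6064 + 0.0*(-0.6064 + 0.6064) = -0.6064
  grad(y) = 3.5104, v = y - alpha*grad = -0.7201
  prox(v) = soft_thresh(-0.7201, 0.0603) = -0.6599
Iteration 2: beta = 0.3333, y = -0.6599 + 0.3333*(-0.6599 + 0.6064) = -0.6777
  grad(y) = 2.5122, v = y - alpha*grad = -0.7591
  prox(v) = soft_thresh(-0.7591, 0.0603) = -0.6988
f(x_2) = 7*(-0.6988)^2 + 12*(-0.6988) + 1.86*|-0.6988| = -3.6676


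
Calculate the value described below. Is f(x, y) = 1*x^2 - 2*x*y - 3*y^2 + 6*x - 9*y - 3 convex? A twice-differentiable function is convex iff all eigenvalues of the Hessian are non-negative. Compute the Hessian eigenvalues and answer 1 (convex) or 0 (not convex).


The Hessian of f(x,y) = 1*x^2 - 2*x*y - 3*y^2 + 6*x - 9*y - 3 is:
H = [[2, -2], [-2, -6]]
Trace = 2 - 6 = -4
Determinant = 2*-6 - (-2)^2 = -16
Discriminant = (-4)^2 - 4*-16 = 80.0
Eigenvalues: lambda_1 = -6.4721, lambda_2 = 2.4721
The function is not convex.

0


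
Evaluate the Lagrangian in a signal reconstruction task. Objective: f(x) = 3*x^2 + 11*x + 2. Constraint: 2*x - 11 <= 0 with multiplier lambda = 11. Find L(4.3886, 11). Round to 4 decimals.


Step 1: Evaluate f(x).
f(4.3886) = 3*4.3886^2 + 11*4.3886 + 2 = 108.054
Step 2: Evaluate g(x).
g(4.3886) = 2*4.3886 - 11 = -2.2228
Step 3: Compute Lagrangian.
L = 108.054 + 11*-2.2228 = 83.6032


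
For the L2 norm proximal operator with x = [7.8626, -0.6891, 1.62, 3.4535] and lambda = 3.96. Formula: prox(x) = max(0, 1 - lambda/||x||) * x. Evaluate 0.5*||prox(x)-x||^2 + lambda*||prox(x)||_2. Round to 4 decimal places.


Step 1: Compute ||x||.
||x|| = 8.7662
Step 2: Compute scaling factor.
scale = max(0, 1 - 3.96/8.7662) = 0.5483
Step 3: prox(x) = [4.3108, -0.3778, 0.8882, 1.8934]
||prox(x)|| = 4.8062
Step 4: Proximal objective.
0.5*||prox-x||^2 = 7.8408
lambda*||prox|| = 19.0326
Total = 26.8734


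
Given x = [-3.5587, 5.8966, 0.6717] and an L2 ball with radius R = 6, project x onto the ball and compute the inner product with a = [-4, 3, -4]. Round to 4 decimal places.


Step 1: Compute ||x|| (intermediates to 6 decimals).
||x|| = sqrt((-3.5587)^2 + 5.8966^2 + 0.6717^2) = 6.919929
Step 2: Project.
Since ||x|| > R, scale = R/||x|| = 6/6.919929 = 0.867061, proj(x) = scale * x
proj(x) = [-3.08561, 5.112712, 0.582405]
Step 3: Dot product.
a^T * proj(x) = -4*(-3.08561) + 3*5.112712 - 4*0.582405 = 25.351


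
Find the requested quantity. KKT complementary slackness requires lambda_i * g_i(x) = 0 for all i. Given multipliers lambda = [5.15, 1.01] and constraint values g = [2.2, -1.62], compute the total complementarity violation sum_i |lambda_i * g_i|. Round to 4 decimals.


KKT complementary slackness check:
lambda_1 * g_1 = 5.15 * 2.2 = 11.33
lambda_2 * g_2 = 1.01 * -1.62 = -1.6362
Total violation = 11.33 + 1.6362 = 12.9662


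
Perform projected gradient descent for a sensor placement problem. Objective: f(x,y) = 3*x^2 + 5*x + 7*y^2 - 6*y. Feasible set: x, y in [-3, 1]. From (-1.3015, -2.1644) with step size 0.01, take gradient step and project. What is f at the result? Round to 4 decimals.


Step 1: Compute gradient at (-1.3015, -2.1644).
grad_x = 2*3*-1.3015 + 5 = -2.809
grad_y = 2*7*-2.1644 - 6 = -36.3016
Step 2: Gradient step.
x_raw = -1.3015 - 0.01*-2.809 = -1.2734
y_raw = -2.1644 - 0.01*-36.3016 = -1.8014
Step 3: Project onto [-3, 1].
x_proj = clip(-1.2734) = -1.2734
y_proj = clip(-1.8014) = -1.8014
Step 4: Evaluate f.
f(-1.2734, -1.8014) = 32.0209


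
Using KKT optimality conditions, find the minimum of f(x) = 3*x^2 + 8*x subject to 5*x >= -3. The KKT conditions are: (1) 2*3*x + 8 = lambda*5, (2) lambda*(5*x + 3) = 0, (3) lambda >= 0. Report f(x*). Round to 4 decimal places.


Step 1: Try lambda = 0 (constraint inactive).
x_unc = -8/(2*3) = -1.3333
Check: 5*-1.3333 = -6.6665 < -3 -- violated!
Step 2: Constraint must be active: 5*x = -3
x* = -3/5 = -0.6
lambda = (2*3*(-0.6) + 8)/5 = 0.88
Step 3: Compute optimal value.
f(x*) = 3*(-0.6)^2 + 8*(-0.6) = -3.72


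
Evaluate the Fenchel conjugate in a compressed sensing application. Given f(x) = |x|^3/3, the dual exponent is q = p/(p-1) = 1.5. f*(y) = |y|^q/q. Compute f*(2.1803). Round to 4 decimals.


The conjugate exponent q satisfies 1/p + 1/q = 1.
p = 3, so q = 3/(3 - 1) = 1.5
|y|^q = 2.1803^1.5 = 3.2194
f*(2.1803) = 3.2194 / 1.5 = 2.1463


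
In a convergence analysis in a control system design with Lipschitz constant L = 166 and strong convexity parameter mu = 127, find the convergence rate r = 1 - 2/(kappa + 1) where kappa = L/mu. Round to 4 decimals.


Step 1: Compute the condition number.
kappa = L/mu = 166/127 = 1.3071
Step 2: Compute the convergence rate.
r = 1 - 2/(kappa + 1) = 1 - 2*mu/(L + mu) = (L - mu)/(L + mu) = 39/293 = 0.1331


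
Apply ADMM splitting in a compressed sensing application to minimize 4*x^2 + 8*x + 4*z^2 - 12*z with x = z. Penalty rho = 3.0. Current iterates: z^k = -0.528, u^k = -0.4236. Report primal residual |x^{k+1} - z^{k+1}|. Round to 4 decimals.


ADMM iteration with rho = 3.0, z^k = -0.528, u^k = -0.4236
Step 1: x-update.
Minimize 4*x^2 + 8*x + (3.0/2)*(x + 0.528 - 0.4236)^2
FOC: (2*4 + 3.0)*x = -8 + 3.0*(-0.528 + 0.4236)
x^{k+1} = -0.7557
Step 2: z-update.
Minimize 4*z^2 - 12*z + (3.0/2)*(-0.7557 - z - 0.4236)^2
FOC: (2*4 + 3.0)*z = 12 + 3.0*(-0.7557 - 0.4236)
z^{k+1} = 0.7693
Step 3: u-update.
u^{k+1} = -0.4236 - 0.7557 - 0.7693 = -1.9486
Step 4: Primal residual = |-0.7557 - 0.7693| = 1.525


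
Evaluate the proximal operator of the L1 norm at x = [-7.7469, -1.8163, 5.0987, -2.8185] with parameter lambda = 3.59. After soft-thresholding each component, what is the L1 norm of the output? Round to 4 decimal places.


Soft-thresholding with lambda = 3.59:
prox(-7.7469) = sign(-7.7469)*max(|-7.7469| - 3.59, 0) = -4.1569
prox(-1.8163) = sign(-1.8163)*max(|-1.8163| - 3.59, 0) = 0.0
prox(5.0987) = sign(5.0987)*max(|5.0987| - 3.59, 0) = 1.5087
prox(-2.8185) = sign(-2.8185)*max(|-2.8185| - 3.59, 0) = 0.0
prox(x) = [-4.1569, 0.0, 1.5087, 0.0]
||prox(x)||_1 = 4.1569 + 0.0 + 1.5087 + 0.0 = 5.6656


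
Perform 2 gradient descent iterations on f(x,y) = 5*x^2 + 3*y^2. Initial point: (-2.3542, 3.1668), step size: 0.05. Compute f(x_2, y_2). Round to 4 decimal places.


Gradient descent on f(x,y) = 5*x^2 + 3*y^2.
Starting point: (-2.3542, 3.1668), alpha = 0.05
Step 1: grad_x = 2*5*-2.3542 = -23.542, grad_y = 2*3*3.1668 = 19.0008
  x_1 = -2.3542 - 0.05*-23.542 = -1.1771
  y_1 = 3.1668 - 0.05*19.0008 = 2.2168
Step 2: grad_x = 2*5*-1.1771 = -11.771, grad_y = 2*3*2.2168 = 13.3006
  x_2 = -1.1771 - 0.05*-11.771 = -0.5886
  y_2 = 2.2168 - 0.05*13.3006 = 1.5517
f(-0.5886, 1.5517) = 5*(-0.5886)^2 + 3*1.5517^2 = 8.9556


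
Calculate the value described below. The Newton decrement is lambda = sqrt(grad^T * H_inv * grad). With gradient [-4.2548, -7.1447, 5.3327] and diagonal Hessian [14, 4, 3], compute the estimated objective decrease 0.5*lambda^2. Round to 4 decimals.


Step 1: H is diagonal, so H^(-1) * g = [-0.3039, -1.7862, 1.7776].
Step 2: g^T H^(-1) g = sum_i g_i^2 / H_ii
  = (-4.2548)^2/14 + (-7.1447)^2/4 + (5.3327)^2/3
  = 1.2931 + 12.7617 + 9.4792 = 23.534
Step 3: Objective decrease = 0.5 * g^T H^(-1) g = 11.767


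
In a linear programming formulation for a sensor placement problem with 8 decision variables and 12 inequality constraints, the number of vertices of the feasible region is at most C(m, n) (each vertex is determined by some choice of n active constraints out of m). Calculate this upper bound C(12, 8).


Each vertex corresponds to some choice of n active constraints out of m, so the number of vertices is at most C(m, n) = m! / (n!(m-n)!).
m = 12, n = 8
Numerator: 12 * 11 * 10 * 9 * 8 * 7 * 6 * 5
Denominator: 8! = 40320
C(12, 8) = 495


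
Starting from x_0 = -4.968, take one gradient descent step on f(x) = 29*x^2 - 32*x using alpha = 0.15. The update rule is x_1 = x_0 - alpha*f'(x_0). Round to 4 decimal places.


We compute the gradient at x_0 and apply the update.
f'(x) = 58*x - 32
f'(-4.968) = 58*-4.968 - 32 = -320.144
x_1 = -4.968 - 0.15*-320.144 = 43.0536


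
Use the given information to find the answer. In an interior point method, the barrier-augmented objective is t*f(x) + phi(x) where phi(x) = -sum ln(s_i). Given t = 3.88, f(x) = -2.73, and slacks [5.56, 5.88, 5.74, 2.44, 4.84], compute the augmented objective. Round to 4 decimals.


Step 1: Compute log-barrier.
ln values: [1.7156, 1.7716, 1.7475, 0.892, 1.5769]
phi = -(1.7156 + 1.7716 + 1.7475 + 0.892 + 1.5769) = -7.7035
Step 2: Compute augmented objective.
t*f(x) = 3.88*-2.73 = -10.5924
Total = -10.5924 - 7.7035 = -18.2959


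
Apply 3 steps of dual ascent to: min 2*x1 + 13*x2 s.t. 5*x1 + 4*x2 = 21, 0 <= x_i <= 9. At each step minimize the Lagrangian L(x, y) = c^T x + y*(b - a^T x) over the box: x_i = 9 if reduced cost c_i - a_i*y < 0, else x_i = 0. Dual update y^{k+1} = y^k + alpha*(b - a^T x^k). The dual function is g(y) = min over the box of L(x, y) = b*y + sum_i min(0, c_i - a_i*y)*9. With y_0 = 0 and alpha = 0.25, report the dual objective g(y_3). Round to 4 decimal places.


Dual ascent for LP: min 2*x1 + 13*x2, 5*x1 + 4*x2 = 21, 0 <= x_i <= 9
Step 1: y^k = 0.0, reduced costs: (2.0, 13.0)
  x^k = (0.0, 0.0), subgradient = b - a^T x = 21.0
  y^{k+1} = 0.0 + 0.25*21.0 = 5.25
Step 2: y^k = 5.25, reduced costs: (-24.25, -8.0)
  x^k = (9.0, 9.0), subgradient = b - a^T x = -60.0
  y^{k+1} = 5.25 + 0.25*-60.0 = -9.75
Step 3: y^k = -9.75, reduced costs: (50.75, 52.0)
  x^k = (0.0, 0.0), subgradient = b - a^T x = 21.0
  y^{k+1} = -9.75 + 0.25*21.0 = -4.5
Dual objective at y_3 = -4.5: reduced costs (24.5, 31.0), box minimizer x = (0.0, 0.0)
g(y_3) = b*y + (c1 - a1*y)*x1 + (c2 - a2*y)*x2 = 21*(-4.5) + 24.5*0.0 + 31.0*0.0 = -94.5 + 0.0 + 0.0 = -94.5


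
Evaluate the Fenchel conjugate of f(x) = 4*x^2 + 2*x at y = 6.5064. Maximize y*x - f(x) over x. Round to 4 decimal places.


f*(y) = sup_x {y*x - a*x^2 - b*x} = sup_x {(y-b)*x - a*x^2}
FOC: (y - b) - 2a*x = 0 => x* = (y - b)/(2a)
x* = (6.5064 - 2)/(2*4) = 0.5633
f*(6.5064) = (y-b)^2/(4a) = (6.5064 - 2)^2/(4*4)
= 20.3076/16 = 1.2692


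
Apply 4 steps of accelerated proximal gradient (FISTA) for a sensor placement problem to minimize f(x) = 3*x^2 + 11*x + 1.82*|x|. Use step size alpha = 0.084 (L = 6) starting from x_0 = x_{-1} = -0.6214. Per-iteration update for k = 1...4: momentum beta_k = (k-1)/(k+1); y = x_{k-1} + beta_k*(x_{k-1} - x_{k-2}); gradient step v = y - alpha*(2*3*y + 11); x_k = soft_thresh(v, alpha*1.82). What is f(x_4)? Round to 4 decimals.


FISTA on f(x) = 3*x^2 + 11*x + 1.82*|x|
L = 6, alpha = 0.084
Iteration 1: beta = 0.0, y = -0.6214 + 0.0*(-0.6214 + 0.6214) = -0.6214
  grad(y) = 7.2716, v = y - alpha*grad = -1.2322
  prox(v) = soft_thresh(-1.2322, 0.1529) = -1.0793
Iteration 2: beta = 0.3333, y = -1.0793 + 0.3333*(-1.0793 + 0.6214) = -1.232
  grad(y) = 3.6081, v = y - alpha*grad = -1.5351
  prox(v) = soft_thresh(-1.5351, 0.1529) = -1.3822
Iteration 3: beta = 0.5, y = -1.3822 + 0.5*(-1.3822 + 1.0793) = -1.5336
  grad(y) = 1.7984, v = y - alpha*grad = -1.6847
  prox(v) = soft_thresh(-1.6847, 0.1529) = -1.5318
Iteration 4: beta = 0.6, y = -1.5318 + 0.6*(-1.5318 + 1.3822) = -1.6216
  grad(y) = 1.2707, v = y - alpha*grad = -1.7283
  prox(v) = soft_thresh(-1.7283, 0.1529) = -1.5754
f(x_4) = 3*(-1.5754)^2 + 11*(-1.5754) + 1.82*|-1.5754| = -7.0165


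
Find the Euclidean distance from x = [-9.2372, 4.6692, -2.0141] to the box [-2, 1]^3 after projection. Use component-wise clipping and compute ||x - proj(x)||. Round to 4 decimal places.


Project each component onto [-2, 1].
clip(-9.2372) = -2.0, clip(4.6692) = 1.0, clip(-2.0141) = -2.0
Projection = [-2.0, 1.0, -2.0]
Squared diffs: [52.3771, 13.463, 0.0002]
Distance = sqrt(65.8403) = 8.1142


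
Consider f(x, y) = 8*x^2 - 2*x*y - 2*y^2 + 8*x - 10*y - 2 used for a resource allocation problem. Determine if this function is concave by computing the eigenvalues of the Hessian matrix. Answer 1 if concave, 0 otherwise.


The Hessian of f(x,y) = 8*x^2 - 2*x*y - 2*y^2 + 8*x - 10*y - 2 is:
H = [[16, -2], [-2, -4]]
Trace = 16 - 4 = 12
Determinant = 16*-4 - (-2)^2 = -68
Discriminant = (12)^2 - 4*-68 = 416.0
Eigenvalues: lambda_1 = -4.198, lambda_2 = 16.198
The function is not concave.

0
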